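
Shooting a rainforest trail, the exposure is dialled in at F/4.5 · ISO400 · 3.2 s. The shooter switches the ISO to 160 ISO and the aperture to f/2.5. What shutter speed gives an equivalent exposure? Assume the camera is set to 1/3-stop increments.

ISO: 400 → 320 → 250 → 200 → 160 — 1 1/3 stops dropped (darker).
Aperture: f/4.5 → f/4 → f/3.5 → f/3.2 → f/2.8 → f/2.5 — 1 2/3 stops larger aperture (brighter).
Net change so far: 1/3 stop brighter. Offset with the shutter speed: 3.2 → 2.5.

2.5 s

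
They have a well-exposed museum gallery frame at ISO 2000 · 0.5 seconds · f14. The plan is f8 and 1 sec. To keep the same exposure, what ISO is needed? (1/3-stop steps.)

Aperture: f/14 → f/13 → f/11 → f/10 → f/9 → f/8 — 1 2/3 stops opened up (brighter).
Shutter speed: 0.5 → 0.6 → 0.8 → 1 — 1 stop longer (brighter).
Net change so far: 2 2/3 stops brighter. Offset with the ISO: 2000 → 1600 → 1250 → 1000 → 800 → 640 → 500 → 400 → 320.

ISO 320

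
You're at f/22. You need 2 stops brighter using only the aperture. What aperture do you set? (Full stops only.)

Aperture: f/22 → f/16 → f/11 — 2 stops larger aperture (brighter).

f/11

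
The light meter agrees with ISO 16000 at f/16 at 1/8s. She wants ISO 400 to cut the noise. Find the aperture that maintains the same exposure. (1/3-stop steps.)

ISO: 16000 → 12800 → 10000 → 8000 → 6400 → 5000 → 4000 → 3200 → 2500 → 2000 → 1600 → 1250 → 1000 → 800 → 640 → 500 → 400 — 5 1/3 stops dropped (darker).
Need 5 1/3 stops brighter from the aperture: f/16 → f/14 → f/13 → f/11 → f/10 → f/9 → f/8 → f/7.1 → f/6.3 → f/5.6 → f/5 → f/4.5 → f/4 → f/3.5 → f/3.2 → f/2.8 → f/2.5.

f/2.5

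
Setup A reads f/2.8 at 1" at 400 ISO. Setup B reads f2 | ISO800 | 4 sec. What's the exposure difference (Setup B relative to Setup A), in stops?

4 stops brighter

Aperture: f/2.8 → f/2 — 1 stop larger aperture (brighter).
Shutter speed: 1 → 2 → 4 — 2 stops slower (brighter).
ISO: 400 → 800 — 1 stop raised (brighter).
Net: +1 +2 +1 = +4 stops.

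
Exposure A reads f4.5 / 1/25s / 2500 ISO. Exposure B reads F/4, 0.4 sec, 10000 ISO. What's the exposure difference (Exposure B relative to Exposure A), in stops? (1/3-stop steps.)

5 2/3 stops brighter

Aperture: f/4.5 → f/4 — 1/3 stop wider (brighter).
Shutter speed: 1/25 → 1/20 → 1/15 → 1/13 → 1/10 → 1/8 → 1/6 → 1/5 → 1/4 → 0.3 → 0.4 — 3 1/3 stops longer (brighter).
ISO: 2500 → 3200 → 4000 → 5000 → 6400 → 8000 → 10000 — 2 stops higher (brighter).
Net: +1/3 +3 1/3 +2 = +5 2/3 stops.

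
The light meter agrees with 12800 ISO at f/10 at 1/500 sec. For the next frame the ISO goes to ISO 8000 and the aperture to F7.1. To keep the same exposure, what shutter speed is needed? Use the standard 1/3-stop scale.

ISO: 12800 → 10000 → 8000 — 2/3 stop lower (darker).
Aperture: f/10 → f/9 → f/8 → f/7.1 — 1 stop opened up (brighter).
Net change so far: 1/3 stop brighter. Offset with the shutter speed: 1/500 → 1/640.

1/640s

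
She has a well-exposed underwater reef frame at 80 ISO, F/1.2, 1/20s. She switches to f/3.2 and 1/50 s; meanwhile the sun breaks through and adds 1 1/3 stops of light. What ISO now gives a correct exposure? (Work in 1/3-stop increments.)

Scene light: 1 1/3 stops brighter.
Aperture: f/1.2 → f/1.4 → f/1.6 → f/1.8 → f/2 → f/2.2 → f/2.5 → f/2.8 → f/3.2 — 2 2/3 stops narrower (darker).
Shutter speed: 1/20 → 1/25 → 1/30 → 1/40 → 1/50 — 1 1/3 stops shorter (darker).
Net so far: 2 2/3 stops darker. ISO: 80 → 100 → 125 → 160 → 200 → 250 → 320 → 400 → 500.

ISO 500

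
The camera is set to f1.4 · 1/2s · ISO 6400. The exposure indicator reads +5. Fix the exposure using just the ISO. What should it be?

ISO 200

Overexposed by 5 stops → need 5 stops darker.
ISO: 6400 → 3200 → 1600 → 800 → 400 → 200.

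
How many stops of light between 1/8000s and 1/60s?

7 stops

1/8000 → 1/4000 → 1/2000 → 1/1000 → 1/500 → 1/250 → 1/125 → 1/60 — count the steps: 7 stops.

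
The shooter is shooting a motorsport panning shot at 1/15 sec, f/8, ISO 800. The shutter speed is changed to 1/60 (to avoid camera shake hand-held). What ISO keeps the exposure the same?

ISO 3200

Shutter speed: 1/15 → 1/30 → 1/60 — 2 stops faster (darker).
Need 2 stops brighter from the ISO: 800 → 1600 → 3200.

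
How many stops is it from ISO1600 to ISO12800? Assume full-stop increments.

3 stops

1600 → 3200 → 6400 → 12800 — count the steps: 3 stops.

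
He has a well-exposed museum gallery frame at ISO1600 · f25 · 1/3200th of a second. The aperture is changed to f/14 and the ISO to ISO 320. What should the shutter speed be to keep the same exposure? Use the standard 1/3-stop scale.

Aperture: f/25 → f/22 → f/20 → f/18 → f/16 → f/14 — 1 2/3 stops wider (brighter).
ISO: 1600 → 1250 → 1000 → 800 → 640 → 500 → 400 → 320 — 2 1/3 stops dropped (darker).
Net change so far: 2/3 stop darker. Offset with the shutter speed: 1/3200 → 1/2500 → 1/2000.

1/2000s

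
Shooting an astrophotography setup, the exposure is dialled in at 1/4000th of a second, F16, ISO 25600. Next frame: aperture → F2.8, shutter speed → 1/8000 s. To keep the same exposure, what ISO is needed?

Aperture: f/16 → f/11 → f/8 → f/5.6 → f/4 → f/2.8 — 5 stops larger aperture (brighter).
Shutter speed: 1/4000 → 1/8000 — 1 stop shorter (darker).
Net change so far: 4 stops brighter. Offset with the ISO: 25600 → 12800 → 6400 → 3200 → 1600.

ISO 1600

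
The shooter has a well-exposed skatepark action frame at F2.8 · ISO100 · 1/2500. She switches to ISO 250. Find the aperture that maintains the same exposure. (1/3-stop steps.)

f/4.5

ISO: 100 → 125 → 160 → 200 → 250 — 1 1/3 stops higher (brighter).
Need 1 1/3 stops darker from the aperture: f/2.8 → f/3.2 → f/3.5 → f/4 → f/4.5.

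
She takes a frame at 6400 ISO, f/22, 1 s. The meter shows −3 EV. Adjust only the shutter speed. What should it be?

Underexposed by 3 stops → need 3 stops brighter.
Shutter speed: 1 → 2 → 4 → 8.

8 s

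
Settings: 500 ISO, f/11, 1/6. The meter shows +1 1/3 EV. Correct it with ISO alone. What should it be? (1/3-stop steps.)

Overexposed by 1 1/3 stops → need 1 1/3 stops darker.
ISO: 500 → 400 → 320 → 250 → 200.

ISO 200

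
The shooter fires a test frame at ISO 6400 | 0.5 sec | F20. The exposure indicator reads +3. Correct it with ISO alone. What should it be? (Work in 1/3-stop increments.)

ISO 800

Overexposed by 3 stops → need 3 stops darker.
ISO: 6400 → 5000 → 4000 → 3200 → 2500 → 2000 → 1600 → 1250 → 1000 → 800.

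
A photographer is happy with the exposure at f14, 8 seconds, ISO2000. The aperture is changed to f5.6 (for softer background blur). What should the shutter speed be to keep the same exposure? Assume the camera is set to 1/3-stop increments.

Aperture: f/14 → f/13 → f/11 → f/10 → f/9 → f/8 → f/7.1 → f/6.3 → f/5.6 — 2 2/3 stops wider (brighter).
Need 2 2/3 stops darker from the shutter speed: 8 → 6 → 5 → 4 → 3.2 → 2.5 → 2 → 1.6 → 1.3.

1.3 s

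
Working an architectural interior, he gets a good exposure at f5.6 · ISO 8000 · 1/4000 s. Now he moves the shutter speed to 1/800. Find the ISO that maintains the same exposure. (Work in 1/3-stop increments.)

ISO 1600

Shutter speed: 1/4000 → 1/3200 → 1/2500 → 1/2000 → 1/1600 → 1/1250 → 1/1000 → 1/800 — 2 1/3 stops slower (brighter).
Need 2 1/3 stops darker from the ISO: 8000 → 6400 → 5000 → 4000 → 3200 → 2500 → 2000 → 1600.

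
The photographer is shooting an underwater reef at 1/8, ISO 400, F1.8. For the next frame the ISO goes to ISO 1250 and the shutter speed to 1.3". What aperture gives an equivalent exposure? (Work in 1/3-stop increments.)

ISO: 400 → 500 → 640 → 800 → 1000 → 1250 — 1 2/3 stops higher (brighter).
Shutter speed: 1/8 → 1/6 → 1/5 → 1/4 → 0.3 → 0.4 → 0.5 → 0.6 → 0.8 → 1 → 1.3 — 3 1/3 stops slower (brighter).
Net change so far: 5 stops brighter. Offset with the aperture: f/1.8 → f/2 → f/2.2 → f/2.5 → f/2.8 → f/3.2 → f/3.5 → f/4 → f/4.5 → f/5 → f/5.6 → f/6.3 → f/7.1 → f/8 → f/9 → f/10.

f/10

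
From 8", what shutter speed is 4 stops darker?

Shutter speed: 8 → 4 → 2 → 1 → 1/2 — 4 stops shorter (darker).

1/2s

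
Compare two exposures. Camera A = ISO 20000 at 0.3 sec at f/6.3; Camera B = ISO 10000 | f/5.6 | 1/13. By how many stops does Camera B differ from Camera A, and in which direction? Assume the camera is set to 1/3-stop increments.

2 2/3 stops darker

Aperture: f/6.3 → f/5.6 — 1/3 stop larger aperture (brighter).
Shutter speed: 0.3 → 1/4 → 1/5 → 1/6 → 1/8 → 1/10 → 1/13 — 2 stops shorter (darker).
ISO: 20000 → 16000 → 12800 → 10000 — 1 stop dropped (darker).
Net: +1/3 −2 −1 = −2 2/3 stops.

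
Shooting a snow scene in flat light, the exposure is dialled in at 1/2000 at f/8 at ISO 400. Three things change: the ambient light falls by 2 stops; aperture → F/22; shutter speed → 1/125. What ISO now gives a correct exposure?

Scene light: 2 stops darker.
Aperture: f/8 → f/11 → f/16 → f/22 — 3 stops narrower (darker).
Shutter speed: 1/2000 → 1/1000 → 1/500 → 1/250 → 1/125 — 4 stops slower (brighter).
Net so far: 1 stop darker. ISO: 400 → 800.

ISO 800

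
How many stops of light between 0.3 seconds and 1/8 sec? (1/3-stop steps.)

1 1/3 stops

0.3 → 1/4 → 1/5 → 1/6 → 1/8 — count the steps: 4 third-stops = 1 1/3 stops.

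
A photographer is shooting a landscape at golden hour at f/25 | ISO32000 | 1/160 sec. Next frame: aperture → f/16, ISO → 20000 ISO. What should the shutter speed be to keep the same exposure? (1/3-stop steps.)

1/250s

Aperture: f/25 → f/22 → f/20 → f/18 → f/16 — 1 1/3 stops opened up (brighter).
ISO: 32000 → 25600 → 20000 — 2/3 stop dropped (darker).
Net change so far: 2/3 stop brighter. Offset with the shutter speed: 1/160 → 1/200 → 1/250.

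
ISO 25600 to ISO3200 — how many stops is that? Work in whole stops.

3 stops

25600 → 12800 → 6400 → 3200 — count the steps: 3 stops.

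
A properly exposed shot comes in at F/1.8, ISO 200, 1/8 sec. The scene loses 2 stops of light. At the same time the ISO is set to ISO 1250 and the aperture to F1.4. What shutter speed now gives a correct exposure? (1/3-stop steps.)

1/20s

Scene light: 2 stops darker.
ISO: 200 → 250 → 320 → 400 → 500 → 640 → 800 → 1000 → 1250 — 2 2/3 stops higher (brighter).
Aperture: f/1.8 → f/1.6 → f/1.4 — 2/3 stop wider (brighter).
Net so far: 1 1/3 stops brighter. Shutter speed: 1/8 → 1/10 → 1/13 → 1/15 → 1/20.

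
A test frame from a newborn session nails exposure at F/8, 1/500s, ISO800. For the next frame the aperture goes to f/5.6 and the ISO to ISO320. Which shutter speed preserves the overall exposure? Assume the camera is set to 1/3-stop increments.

1/400s

Aperture: f/8 → f/7.1 → f/6.3 → f/5.6 — 1 stop larger aperture (brighter).
ISO: 800 → 640 → 500 → 400 → 320 — 1 1/3 stops lower (darker).
Net change so far: 1/3 stop darker. Offset with the shutter speed: 1/500 → 1/400.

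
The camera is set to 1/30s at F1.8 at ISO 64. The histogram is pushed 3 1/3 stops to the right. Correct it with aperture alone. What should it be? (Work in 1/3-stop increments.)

f/5.6

Overexposed by 3 1/3 stops → need 3 1/3 stops darker.
Aperture: f/1.8 → f/2 → f/2.2 → f/2.5 → f/2.8 → f/3.2 → f/3.5 → f/4 → f/4.5 → f/5 → f/5.6.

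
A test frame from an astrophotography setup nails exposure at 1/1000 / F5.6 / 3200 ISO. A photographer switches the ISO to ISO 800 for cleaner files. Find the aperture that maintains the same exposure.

ISO: 3200 → 1600 → 800 — 2 stops lower (darker).
Need 2 stops brighter from the aperture: f/5.6 → f/4 → f/2.8.

f/2.8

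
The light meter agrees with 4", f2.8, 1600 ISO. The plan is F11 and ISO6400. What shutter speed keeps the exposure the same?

15 s

Aperture: f/2.8 → f/4 → f/5.6 → f/8 → f/11 — 4 stops narrower (darker).
ISO: 1600 → 3200 → 6400 — 2 stops raised (brighter).
Net change so far: 2 stops darker. Offset with the shutter speed: 4 → 8 → 15.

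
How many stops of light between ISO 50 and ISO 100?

1 stop

50 → 100 — count the steps: 1 stop.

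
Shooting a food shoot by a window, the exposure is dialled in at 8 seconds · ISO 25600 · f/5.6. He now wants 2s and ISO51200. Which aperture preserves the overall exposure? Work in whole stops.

Shutter speed: 8 → 4 → 2 — 2 stops shorter (darker).
ISO: 25600 → 51200 — 1 stop higher (brighter).
Net change so far: 1 stop darker. Offset with the aperture: f/5.6 → f/4.

f/4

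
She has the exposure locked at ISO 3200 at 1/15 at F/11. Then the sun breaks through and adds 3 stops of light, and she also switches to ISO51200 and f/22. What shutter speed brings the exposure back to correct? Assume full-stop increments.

1/500s

Scene light: 3 stops brighter.
ISO: 3200 → 6400 → 12800 → 25600 → 51200 — 4 stops higher (brighter).
Aperture: f/11 → f/16 → f/22 — 2 stops stopped down (darker).
Net so far: 5 stops brighter. Shutter speed: 1/15 → 1/30 → 1/60 → 1/125 → 1/250 → 1/500.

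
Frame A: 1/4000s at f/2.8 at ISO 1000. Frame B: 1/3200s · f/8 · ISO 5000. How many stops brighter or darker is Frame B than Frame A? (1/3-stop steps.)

1/3 stop darker

Aperture: f/2.8 → f/3.2 → f/3.5 → f/4 → f/4.5 → f/5 → f/5.6 → f/6.3 → f/7.1 → f/8 — 3 stops stopped down (darker).
Shutter speed: 1/4000 → 1/3200 — 1/3 stop longer (brighter).
ISO: 1000 → 1250 → 1600 → 2000 → 2500 → 3200 → 4000 → 5000 — 2 1/3 stops raised (brighter).
Net: −3 +1/3 +2 1/3 = −1/3 stops.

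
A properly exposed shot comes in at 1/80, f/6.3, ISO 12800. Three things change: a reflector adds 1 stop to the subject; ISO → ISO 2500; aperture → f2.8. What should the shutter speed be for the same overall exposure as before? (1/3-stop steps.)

Scene light: 1 stop brighter.
ISO: 12800 → 10000 → 8000 → 6400 → 5000 → 4000 → 3200 → 2500 — 2 1/3 stops lower (darker).
Aperture: f/6.3 → f/5.6 → f/5 → f/4.5 → f/4 → f/3.5 → f/3.2 → f/2.8 — 2 1/3 stops wider (brighter).
Net so far: 1 stop brighter. Shutter speed: 1/80 → 1/100 → 1/125 → 1/160.

1/160s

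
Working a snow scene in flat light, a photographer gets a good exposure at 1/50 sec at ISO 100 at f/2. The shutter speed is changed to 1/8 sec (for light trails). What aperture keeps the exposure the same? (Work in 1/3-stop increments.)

Shutter speed: 1/50 → 1/40 → 1/30 → 1/25 → 1/20 → 1/15 → 1/13 → 1/10 → 1/8 — 2 2/3 stops slower (brighter).
Need 2 2/3 stops darker from the aperture: f/2 → f/2.2 → f/2.5 → f/2.8 → f/3.2 → f/3.5 → f/4 → f/4.5 → f/5.

f/5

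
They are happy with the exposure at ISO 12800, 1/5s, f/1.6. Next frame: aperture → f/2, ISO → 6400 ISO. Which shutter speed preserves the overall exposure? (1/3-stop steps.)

Aperture: f/1.6 → f/1.8 → f/2 — 2/3 stop narrower (darker).
ISO: 12800 → 10000 → 8000 → 6400 — 1 stop lower (darker).
Net change so far: 1 2/3 stops darker. Offset with the shutter speed: 1/5 → 1/4 → 0.3 → 0.4 → 0.5 → 0.6.

0.6 s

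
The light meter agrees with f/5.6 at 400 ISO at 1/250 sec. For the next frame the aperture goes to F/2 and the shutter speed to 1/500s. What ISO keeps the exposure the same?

ISO 100

Aperture: f/5.6 → f/4 → f/2.8 → f/2 — 3 stops wider (brighter).
Shutter speed: 1/250 → 1/500 — 1 stop shorter (darker).
Net change so far: 2 stops brighter. Offset with the ISO: 400 → 200 → 100.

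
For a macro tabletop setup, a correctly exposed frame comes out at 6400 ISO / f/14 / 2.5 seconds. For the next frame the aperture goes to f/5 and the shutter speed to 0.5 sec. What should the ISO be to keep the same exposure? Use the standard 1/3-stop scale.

ISO 4000

Aperture: f/14 → f/13 → f/11 → f/10 → f/9 → f/8 → f/7.1 → f/6.3 → f/5.6 → f/5 — 3 stops larger aperture (brighter).
Shutter speed: 2.5 → 2 → 1.6 → 1.3 → 1 → 0.8 → 0.6 → 0.5 — 2 1/3 stops faster (darker).
Net change so far: 2/3 stop brighter. Offset with the ISO: 6400 → 5000 → 4000.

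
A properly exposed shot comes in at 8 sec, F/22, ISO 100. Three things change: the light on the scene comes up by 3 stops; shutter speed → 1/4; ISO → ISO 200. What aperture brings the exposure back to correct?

f/16

Scene light: 3 stops brighter.
Shutter speed: 8 → 4 → 2 → 1 → 1/2 → 1/4 — 5 stops faster (darker).
ISO: 100 → 200 — 1 stop higher (brighter).
Net so far: 1 stop darker. Aperture: f/22 → f/16.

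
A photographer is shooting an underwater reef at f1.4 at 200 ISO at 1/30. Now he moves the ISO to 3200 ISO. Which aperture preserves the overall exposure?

f/5.6

ISO: 200 → 400 → 800 → 1600 → 3200 — 4 stops raised (brighter).
Need 4 stops darker from the aperture: f/1.4 → f/2 → f/2.8 → f/4 → f/5.6.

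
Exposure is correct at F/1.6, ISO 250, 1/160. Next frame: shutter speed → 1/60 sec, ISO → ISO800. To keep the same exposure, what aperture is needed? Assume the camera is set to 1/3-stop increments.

Shutter speed: 1/160 → 1/125 → 1/100 → 1/80 → 1/60 — 1 1/3 stops slower (brighter).
ISO: 250 → 320 → 400 → 500 → 640 → 800 — 1 2/3 stops raised (brighter).
Net change so far: 3 stops brighter. Offset with the aperture: f/1.6 → f/1.8 → f/2 → f/2.2 → f/2.5 → f/2.8 → f/3.2 → f/3.5 → f/4 → f/4.5.

f/4.5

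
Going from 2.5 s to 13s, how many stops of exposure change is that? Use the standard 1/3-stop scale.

2.5 → 3.2 → 4 → 5 → 6 → 8 → 10 → 13 — count the steps: 7 third-stops = 2 1/3 stops.

2 1/3 stops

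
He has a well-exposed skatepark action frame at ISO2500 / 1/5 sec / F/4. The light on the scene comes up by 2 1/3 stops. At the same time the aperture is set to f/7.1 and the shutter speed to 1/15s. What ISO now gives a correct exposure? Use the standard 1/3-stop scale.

ISO 5000

Scene light: 2 1/3 stops brighter.
Aperture: f/4 → f/4.5 → f/5 → f/5.6 → f/6.3 → f/7.1 — 1 2/3 stops smaller aperture (darker).
Shutter speed: 1/5 → 1/6 → 1/8 → 1/10 → 1/13 → 1/15 — 1 2/3 stops faster (darker).
Net so far: 1 stop darker. ISO: 2500 → 3200 → 4000 → 5000.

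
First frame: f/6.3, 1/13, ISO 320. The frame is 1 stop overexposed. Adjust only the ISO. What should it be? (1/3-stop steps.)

ISO 160

Overexposed by 1 stop → need 1 stop darker.
ISO: 320 → 250 → 200 → 160.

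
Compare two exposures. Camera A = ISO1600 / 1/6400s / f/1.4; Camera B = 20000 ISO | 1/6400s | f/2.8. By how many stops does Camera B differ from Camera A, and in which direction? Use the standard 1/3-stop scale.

1 2/3 stops brighter

Aperture: f/1.4 → f/1.6 → f/1.8 → f/2 → f/2.2 → f/2.5 → f/2.8 — 2 stops narrower (darker).
Shutter speed: unchanged.
ISO: 1600 → 2000 → 2500 → 3200 → 4000 → 5000 → 6400 → 8000 → 10000 → 12800 → 16000 → 20000 — 3 2/3 stops higher (brighter).
Net: −2 +3 2/3 = +1 2/3 stops.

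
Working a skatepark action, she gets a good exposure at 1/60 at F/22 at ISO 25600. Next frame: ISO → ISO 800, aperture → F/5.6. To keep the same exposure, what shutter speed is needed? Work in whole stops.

1/30s

ISO: 25600 → 12800 → 6400 → 3200 → 1600 → 800 — 5 stops dropped (darker).
Aperture: f/22 → f/16 → f/11 → f/8 → f/5.6 — 4 stops wider (brighter).
Net change so far: 1 stop darker. Offset with the shutter speed: 1/60 → 1/30.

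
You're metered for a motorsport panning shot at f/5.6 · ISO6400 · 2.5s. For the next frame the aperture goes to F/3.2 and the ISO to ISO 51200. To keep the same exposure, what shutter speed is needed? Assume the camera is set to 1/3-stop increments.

Aperture: f/5.6 → f/5 → f/4.5 → f/4 → f/3.5 → f/3.2 — 1 2/3 stops wider (brighter).
ISO: 6400 → 8000 → 10000 → 12800 → 16000 → 20000 → 25600 → 32000 → 40000 → 51200 — 3 stops raised (brighter).
Net change so far: 4 2/3 stops brighter. Offset with the shutter speed: 2.5 → 2 → 1.6 → 1.3 → 1 → 0.8 → 0.6 → 0.5 → 0.4 → 0.3 → 1/4 → 1/5 → 1/6 → 1/8 → 1/10.

1/10s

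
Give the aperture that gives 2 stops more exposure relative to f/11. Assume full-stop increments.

Aperture: f/11 → f/8 → f/5.6 — 2 stops opened up (brighter).

f/5.6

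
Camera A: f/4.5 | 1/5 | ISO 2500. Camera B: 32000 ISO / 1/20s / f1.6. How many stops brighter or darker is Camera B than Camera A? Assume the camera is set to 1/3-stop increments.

4 2/3 stops brighter

Aperture: f/4.5 → f/4 → f/3.5 → f/3.2 → f/2.8 → f/2.5 → f/2.2 → f/2 → f/1.8 → f/1.6 — 3 stops larger aperture (brighter).
Shutter speed: 1/5 → 1/6 → 1/8 → 1/10 → 1/13 → 1/15 → 1/20 — 2 stops faster (darker).
ISO: 2500 → 3200 → 4000 → 5000 → 6400 → 8000 → 10000 → 12800 → 16000 → 20000 → 25600 → 32000 — 3 2/3 stops raised (brighter).
Net: +3 −2 +3 2/3 = +4 2/3 stops.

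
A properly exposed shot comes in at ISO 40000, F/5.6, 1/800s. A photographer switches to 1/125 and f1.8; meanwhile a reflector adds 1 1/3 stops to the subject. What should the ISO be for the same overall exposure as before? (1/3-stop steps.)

Scene light: 1 1/3 stops brighter.
Shutter speed: 1/800 → 1/640 → 1/500 → 1/400 → 1/320 → 1/250 → 1/200 → 1/160 → 1/125 — 2 2/3 stops longer (brighter).
Aperture: f/5.6 → f/5 → f/4.5 → f/4 → f/3.5 → f/3.2 → f/2.8 → f/2.5 → f/2.2 → f/2 → f/1.8 — 3 1/3 stops opened up (brighter).
Net so far: 7 1/3 stops brighter. ISO: 40000 → 32000 → 25600 → 20000 → 16000 → 12800 → 10000 → 8000 → 6400 → 5000 → 4000 → 3200 → 2500 → 2000 → 1600 → 1250 → 1000 → 800 → 640 → 500 → 400 → 320 → 250.

ISO 250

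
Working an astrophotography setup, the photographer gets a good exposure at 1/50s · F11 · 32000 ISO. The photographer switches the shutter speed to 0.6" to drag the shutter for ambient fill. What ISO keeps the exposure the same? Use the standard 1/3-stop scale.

ISO 1000

Shutter speed: 1/50 → 1/40 → 1/30 → 1/25 → 1/20 → 1/15 → 1/13 → 1/10 → 1/8 → 1/6 → 1/5 → 1/4 → 0.3 → 0.4 → 0.5 → 0.6 — 5 stops slower (brighter).
Need 5 stops darker from the ISO: 32000 → 25600 → 20000 → 16000 → 12800 → 10000 → 8000 → 6400 → 5000 → 4000 → 3200 → 2500 → 2000 → 1600 → 1250 → 1000.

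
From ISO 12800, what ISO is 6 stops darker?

ISO: 12800 → 6400 → 3200 → 1600 → 800 → 400 → 200 — 6 stops dropped (darker).

ISO 200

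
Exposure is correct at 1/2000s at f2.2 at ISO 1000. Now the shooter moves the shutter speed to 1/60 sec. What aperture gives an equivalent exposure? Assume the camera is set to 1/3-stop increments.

Shutter speed: 1/2000 → 1/1600 → 1/1250 → 1/1000 → 1/800 → 1/640 → 1/500 → 1/400 → 1/320 → 1/250 → 1/200 → 1/160 → 1/125 → 1/100 → 1/80 → 1/60 — 5 stops slower (brighter).
Need 5 stops darker from the aperture: f/2.2 → f/2.5 → f/2.8 → f/3.2 → f/3.5 → f/4 → f/4.5 → f/5 → f/5.6 → f/6.3 → f/7.1 → f/8 → f/9 → f/10 → f/11 → f/13.

f/13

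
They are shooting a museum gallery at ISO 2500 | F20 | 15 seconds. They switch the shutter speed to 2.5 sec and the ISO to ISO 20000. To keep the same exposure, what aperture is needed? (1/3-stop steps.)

f/22

Shutter speed: 15 → 13 → 10 → 8 → 6 → 5 → 4 → 3.2 → 2.5 — 2 2/3 stops shorter (darker).
ISO: 2500 → 3200 → 4000 → 5000 → 6400 → 8000 → 10000 → 12800 → 16000 → 20000 — 3 stops higher (brighter).
Net change so far: 1/3 stop brighter. Offset with the aperture: f/20 → f/22.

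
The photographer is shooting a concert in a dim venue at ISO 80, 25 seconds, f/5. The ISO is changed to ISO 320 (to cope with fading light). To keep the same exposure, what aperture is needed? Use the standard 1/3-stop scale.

f/10

ISO: 80 → 100 → 125 → 160 → 200 → 250 → 320 — 2 stops higher (brighter).
Need 2 stops darker from the aperture: f/5 → f/5.6 → f/6.3 → f/7.1 → f/8 → f/9 → f/10.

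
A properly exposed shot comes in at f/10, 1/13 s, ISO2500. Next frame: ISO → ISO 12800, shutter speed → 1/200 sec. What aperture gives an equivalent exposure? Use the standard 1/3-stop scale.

f/5.6

ISO: 2500 → 3200 → 4000 → 5000 → 6400 → 8000 → 10000 → 12800 — 2 1/3 stops higher (brighter).
Shutter speed: 1/13 → 1/15 → 1/20 → 1/25 → 1/30 → 1/40 → 1/50 → 1/60 → 1/80 → 1/100 → 1/125 → 1/160 → 1/200 — 4 stops faster (darker).
Net change so far: 1 2/3 stops darker. Offset with the aperture: f/10 → f/9 → f/8 → f/7.1 → f/6.3 → f/5.6.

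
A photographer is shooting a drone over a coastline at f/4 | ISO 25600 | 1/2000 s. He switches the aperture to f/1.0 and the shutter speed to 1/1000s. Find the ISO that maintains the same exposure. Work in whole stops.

ISO 800

Aperture: f/4 → f/2.8 → f/2 → f/1.4 → f/1.0 — 4 stops opened up (brighter).
Shutter speed: 1/2000 → 1/1000 — 1 stop slower (brighter).
Net change so far: 5 stops brighter. Offset with the ISO: 25600 → 12800 → 6400 → 3200 → 1600 → 800.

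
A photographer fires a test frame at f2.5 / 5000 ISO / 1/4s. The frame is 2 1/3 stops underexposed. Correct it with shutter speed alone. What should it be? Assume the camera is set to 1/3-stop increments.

1.3 s

Underexposed by 2 1/3 stops → need 2 1/3 stops brighter.
Shutter speed: 1/4 → 0.3 → 0.4 → 0.5 → 0.6 → 0.8 → 1 → 1.3.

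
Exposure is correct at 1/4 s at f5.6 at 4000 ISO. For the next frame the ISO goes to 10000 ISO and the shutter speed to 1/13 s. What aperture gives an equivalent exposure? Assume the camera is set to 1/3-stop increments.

f/5

ISO: 4000 → 5000 → 6400 → 8000 → 10000 — 1 1/3 stops higher (brighter).
Shutter speed: 1/4 → 1/5 → 1/6 → 1/8 → 1/10 → 1/13 — 1 2/3 stops shorter (darker).
Net change so far: 1/3 stop darker. Offset with the aperture: f/5.6 → f/5.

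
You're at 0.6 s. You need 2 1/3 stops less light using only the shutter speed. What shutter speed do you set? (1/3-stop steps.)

Shutter speed: 0.6 → 0.5 → 0.4 → 0.3 → 1/4 → 1/5 → 1/6 → 1/8 — 2 1/3 stops shorter (darker).

1/8s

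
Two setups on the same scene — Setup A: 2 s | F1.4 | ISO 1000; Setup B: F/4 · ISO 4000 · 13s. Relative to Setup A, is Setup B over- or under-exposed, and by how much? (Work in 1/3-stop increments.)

1 2/3 stops brighter

Aperture: f/1.4 → f/1.6 → f/1.8 → f/2 → f/2.2 → f/2.5 → f/2.8 → f/3.2 → f/3.5 → f/4 — 3 stops smaller aperture (darker).
Shutter speed: 2 → 2.5 → 3.2 → 4 → 5 → 6 → 8 → 10 → 13 — 2 2/3 stops slower (brighter).
ISO: 1000 → 1250 → 1600 → 2000 → 2500 → 3200 → 4000 — 2 stops higher (brighter).
Net: −3 +2 2/3 +2 = +1 2/3 stops.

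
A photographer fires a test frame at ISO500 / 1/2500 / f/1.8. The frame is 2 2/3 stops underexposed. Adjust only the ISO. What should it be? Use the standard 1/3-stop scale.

ISO 3200

Underexposed by 2 2/3 stops → need 2 2/3 stops brighter.
ISO: 500 → 640 → 800 → 1000 → 1250 → 1600 → 2000 → 2500 → 3200.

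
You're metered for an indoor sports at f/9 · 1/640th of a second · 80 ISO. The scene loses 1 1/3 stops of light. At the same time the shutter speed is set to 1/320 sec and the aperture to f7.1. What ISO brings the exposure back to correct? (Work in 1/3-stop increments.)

Scene light: 1 1/3 stops darker.
Shutter speed: 1/640 → 1/500 → 1/400 → 1/320 — 1 stop longer (brighter).
Aperture: f/9 → f/8 → f/7.1 — 2/3 stop wider (brighter).
Net so far: 1/3 stop brighter. ISO: 80 → 64.

ISO 64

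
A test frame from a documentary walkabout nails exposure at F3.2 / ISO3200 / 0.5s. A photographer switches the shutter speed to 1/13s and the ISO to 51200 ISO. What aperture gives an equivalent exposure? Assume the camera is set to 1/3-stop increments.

f/5

Shutter speed: 0.5 → 0.4 → 0.3 → 1/4 → 1/5 → 1/6 → 1/8 → 1/10 → 1/13 — 2 2/3 stops shorter (darker).
ISO: 3200 → 4000 → 5000 → 6400 → 8000 → 10000 → 12800 → 16000 → 20000 → 25600 → 32000 → 40000 → 51200 — 4 stops raised (brighter).
Net change so far: 1 1/3 stops brighter. Offset with the aperture: f/3.2 → f/3.5 → f/4 → f/4.5 → f/5.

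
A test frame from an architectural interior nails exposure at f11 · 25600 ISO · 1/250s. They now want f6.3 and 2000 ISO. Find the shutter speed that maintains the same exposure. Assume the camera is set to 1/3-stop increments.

Aperture: f/11 → f/10 → f/9 → f/8 → f/7.1 → f/6.3 — 1 2/3 stops wider (brighter).
ISO: 25600 → 20000 → 16000 → 12800 → 10000 → 8000 → 6400 → 5000 → 4000 → 3200 → 2500 → 2000 — 3 2/3 stops dropped (darker).
Net change so far: 2 stops darker. Offset with the shutter speed: 1/250 → 1/200 → 1/160 → 1/125 → 1/100 → 1/80 → 1/60.

1/60s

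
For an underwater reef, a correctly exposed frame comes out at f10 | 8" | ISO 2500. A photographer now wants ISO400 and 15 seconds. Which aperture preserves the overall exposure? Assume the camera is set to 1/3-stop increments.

f/5.6

ISO: 2500 → 2000 → 1600 → 1250 → 1000 → 800 → 640 → 500 → 400 — 2 2/3 stops lower (darker).
Shutter speed: 8 → 10 → 13 → 15 — 1 stop longer (brighter).
Net change so far: 1 2/3 stops darker. Offset with the aperture: f/10 → f/9 → f/8 → f/7.1 → f/6.3 → f/5.6.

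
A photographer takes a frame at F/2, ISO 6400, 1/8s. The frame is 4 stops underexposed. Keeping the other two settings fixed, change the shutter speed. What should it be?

2 s

Underexposed by 4 stops → need 4 stops brighter.
Shutter speed: 1/8 → 1/4 → 1/2 → 1 → 2.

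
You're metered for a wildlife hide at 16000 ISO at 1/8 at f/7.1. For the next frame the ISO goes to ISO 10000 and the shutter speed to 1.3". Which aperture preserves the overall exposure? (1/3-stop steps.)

f/18

ISO: 16000 → 12800 → 10000 — 2/3 stop dropped (darker).
Shutter speed: 1/8 → 1/6 → 1/5 → 1/4 → 0.3 → 0.4 → 0.5 → 0.6 → 0.8 → 1 → 1.3 — 3 1/3 stops slower (brighter).
Net change so far: 2 2/3 stops brighter. Offset with the aperture: f/7.1 → f/8 → f/9 → f/10 → f/11 → f/13 → f/14 → f/16 → f/18.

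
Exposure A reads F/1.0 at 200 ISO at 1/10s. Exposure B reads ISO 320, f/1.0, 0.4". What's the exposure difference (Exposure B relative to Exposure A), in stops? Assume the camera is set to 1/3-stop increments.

2 2/3 stops brighter

Aperture: unchanged.
Shutter speed: 1/10 → 1/8 → 1/6 → 1/5 → 1/4 → 0.3 → 0.4 — 2 stops longer (brighter).
ISO: 200 → 250 → 320 — 2/3 stop raised (brighter).
Net: +2 +2/3 = +2 2/3 stops.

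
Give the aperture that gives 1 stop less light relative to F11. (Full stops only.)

f/16

Aperture: f/11 → f/16 — 1 stop narrower (darker).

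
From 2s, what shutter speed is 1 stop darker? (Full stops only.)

Shutter speed: 2 → 1 — 1 stop shorter (darker).

1 s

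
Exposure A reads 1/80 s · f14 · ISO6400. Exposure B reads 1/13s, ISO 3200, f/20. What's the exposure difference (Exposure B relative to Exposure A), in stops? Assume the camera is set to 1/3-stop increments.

2/3 stop brighter

Aperture: f/14 → f/16 → f/18 → f/20 — 1 stop stopped down (darker).
Shutter speed: 1/80 → 1/60 → 1/50 → 1/40 → 1/30 → 1/25 → 1/20 → 1/15 → 1/13 — 2 2/3 stops slower (brighter).
ISO: 6400 → 5000 → 4000 → 3200 — 1 stop dropped (darker).
Net: −1 +2 2/3 −1 = +2/3 stops.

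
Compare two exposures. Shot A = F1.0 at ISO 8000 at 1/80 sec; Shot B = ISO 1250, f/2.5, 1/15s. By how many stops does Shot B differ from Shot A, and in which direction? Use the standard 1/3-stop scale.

Aperture: f/1.0 → f/1.1 → f/1.2 → f/1.4 → f/1.6 → f/1.8 → f/2 → f/2.2 → f/2.5 — 2 2/3 stops smaller aperture (darker).
Shutter speed: 1/80 → 1/60 → 1/50 → 1/40 → 1/30 → 1/25 → 1/20 → 1/15 — 2 1/3 stops slower (brighter).
ISO: 8000 → 6400 → 5000 → 4000 → 3200 → 2500 → 2000 → 1600 → 1250 — 2 2/3 stops lower (darker).
Net: −2 2/3 +2 1/3 −2 2/3 = −3 stops.

3 stops darker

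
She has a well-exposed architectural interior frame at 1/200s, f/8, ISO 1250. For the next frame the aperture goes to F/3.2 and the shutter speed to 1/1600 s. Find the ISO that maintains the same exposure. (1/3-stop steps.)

Aperture: f/8 → f/7.1 → f/6.3 → f/5.6 → f/5 → f/4.5 → f/4 → f/3.5 → f/3.2 — 2 2/3 stops opened up (brighter).
Shutter speed: 1/200 → 1/250 → 1/320 → 1/400 → 1/500 → 1/640 → 1/800 → 1/1000 → 1/1250 → 1/1600 — 3 stops shorter (darker).
Net change so far: 1/3 stop darker. Offset with the ISO: 1250 → 1600.

ISO 1600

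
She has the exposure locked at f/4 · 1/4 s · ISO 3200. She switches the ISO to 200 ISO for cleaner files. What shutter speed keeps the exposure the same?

ISO: 3200 → 1600 → 800 → 400 → 200 — 4 stops lower (darker).
Need 4 stops brighter from the shutter speed: 1/4 → 1/2 → 1 → 2 → 4.

4 s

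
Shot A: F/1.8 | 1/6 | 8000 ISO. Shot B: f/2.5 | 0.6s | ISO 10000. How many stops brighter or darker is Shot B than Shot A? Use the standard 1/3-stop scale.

1 1/3 stops brighter

Aperture: f/1.8 → f/2 → f/2.2 → f/2.5 — 1 stop stopped down (darker).
Shutter speed: 1/6 → 1/5 → 1/4 → 0.3 → 0.4 → 0.5 → 0.6 — 2 stops longer (brighter).
ISO: 8000 → 10000 — 1/3 stop higher (brighter).
Net: −1 +2 +1/3 = +1 1/3 stops.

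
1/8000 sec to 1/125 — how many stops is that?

6 stops

1/8000 → 1/4000 → 1/2000 → 1/1000 → 1/500 → 1/250 → 1/125 — count the steps: 6 stops.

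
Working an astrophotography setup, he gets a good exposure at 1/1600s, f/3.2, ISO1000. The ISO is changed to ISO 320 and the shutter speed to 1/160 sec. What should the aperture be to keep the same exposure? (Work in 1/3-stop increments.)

f/5.6

ISO: 1000 → 800 → 640 → 500 → 400 → 320 — 1 2/3 stops lower (darker).
Shutter speed: 1/1600 → 1/1250 → 1/1000 → 1/800 → 1/640 → 1/500 → 1/400 → 1/320 → 1/250 → 1/200 → 1/160 — 3 1/3 stops longer (brighter).
Net change so far: 1 2/3 stops brighter. Offset with the aperture: f/3.2 → f/3.5 → f/4 → f/4.5 → f/5 → f/5.6.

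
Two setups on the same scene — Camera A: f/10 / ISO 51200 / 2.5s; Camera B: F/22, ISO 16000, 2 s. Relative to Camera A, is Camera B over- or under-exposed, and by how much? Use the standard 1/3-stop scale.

4 1/3 stops darker

Aperture: f/10 → f/11 → f/13 → f/14 → f/16 → f/18 → f/20 → f/22 — 2 1/3 stops narrower (darker).
Shutter speed: 2.5 → 2 — 1/3 stop faster (darker).
ISO: 51200 → 40000 → 32000 → 25600 → 20000 → 16000 — 1 2/3 stops dropped (darker).
Net: −2 1/3 −1/3 −1 2/3 = −4 1/3 stops.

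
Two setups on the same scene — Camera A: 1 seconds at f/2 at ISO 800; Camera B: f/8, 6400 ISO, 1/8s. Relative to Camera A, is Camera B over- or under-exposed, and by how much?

Aperture: f/2 → f/2.8 → f/4 → f/5.6 → f/8 — 4 stops narrower (darker).
Shutter speed: 1 → 1/2 → 1/4 → 1/8 — 3 stops shorter (darker).
ISO: 800 → 1600 → 3200 → 6400 — 3 stops raised (brighter).
Net: −4 −3 +3 = −4 stops.

4 stops darker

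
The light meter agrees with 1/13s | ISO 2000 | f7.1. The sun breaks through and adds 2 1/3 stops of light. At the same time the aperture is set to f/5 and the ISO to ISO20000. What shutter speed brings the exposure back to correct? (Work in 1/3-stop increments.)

1/1250s

Scene light: 2 1/3 stops brighter.
Aperture: f/7.1 → f/6.3 → f/5.6 → f/5 — 1 stop larger aperture (brighter).
ISO: 2000 → 2500 → 3200 → 4000 → 5000 → 6400 → 8000 → 10000 → 12800 → 16000 → 20000 — 3 1/3 stops higher (brighter).
Net so far: 6 2/3 stops brighter. Shutter speed: 1/13 → 1/15 → 1/20 → 1/25 → 1/30 → 1/40 → 1/50 → 1/60 → 1/80 → 1/100 → 1/125 → 1/160 → 1/200 → 1/250 → 1/320 → 1/400 → 1/500 → 1/640 → 1/800 → 1/1000 → 1/1250.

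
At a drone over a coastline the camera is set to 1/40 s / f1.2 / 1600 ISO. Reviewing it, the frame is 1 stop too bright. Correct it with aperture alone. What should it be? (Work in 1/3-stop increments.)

f/1.8

Overexposed by 1 stop → need 1 stop darker.
Aperture: f/1.2 → f/1.4 → f/1.6 → f/1.8.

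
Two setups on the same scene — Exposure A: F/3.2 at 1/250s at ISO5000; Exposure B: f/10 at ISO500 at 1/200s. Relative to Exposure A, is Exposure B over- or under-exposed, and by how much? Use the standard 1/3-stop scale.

6 1/3 stops darker

Aperture: f/3.2 → f/3.5 → f/4 → f/4.5 → f/5 → f/5.6 → f/6.3 → f/7.1 → f/8 → f/9 → f/10 — 3 1/3 stops narrower (darker).
Shutter speed: 1/250 → 1/200 — 1/3 stop longer (brighter).
ISO: 5000 → 4000 → 3200 → 2500 → 2000 → 1600 → 1250 → 1000 → 800 → 640 → 500 — 3 1/3 stops dropped (darker).
Net: −3 1/3 +1/3 −3 1/3 = −6 1/3 stops.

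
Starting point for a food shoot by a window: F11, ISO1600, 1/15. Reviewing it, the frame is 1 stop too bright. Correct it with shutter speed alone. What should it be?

1/30s

Overexposed by 1 stop → need 1 stop darker.
Shutter speed: 1/15 → 1/30.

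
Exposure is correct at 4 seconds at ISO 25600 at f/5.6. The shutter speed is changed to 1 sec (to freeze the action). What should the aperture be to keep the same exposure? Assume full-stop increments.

Shutter speed: 4 → 2 → 1 — 2 stops faster (darker).
Need 2 stops brighter from the aperture: f/5.6 → f/4 → f/2.8.

f/2.8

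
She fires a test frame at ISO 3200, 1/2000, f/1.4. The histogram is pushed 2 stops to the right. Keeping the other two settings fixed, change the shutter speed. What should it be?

1/8000s

Overexposed by 2 stops → need 2 stops darker.
Shutter speed: 1/2000 → 1/4000 → 1/8000.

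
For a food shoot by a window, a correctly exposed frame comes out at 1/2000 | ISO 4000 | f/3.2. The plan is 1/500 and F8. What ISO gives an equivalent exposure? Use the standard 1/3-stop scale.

ISO 6400

Shutter speed: 1/2000 → 1/1600 → 1/1250 → 1/1000 → 1/800 → 1/640 → 1/500 — 2 stops longer (brighter).
Aperture: f/3.2 → f/3.5 → f/4 → f/4.5 → f/5 → f/5.6 → f/6.3 → f/7.1 → f/8 — 2 2/3 stops narrower (darker).
Net change so far: 2/3 stop darker. Offset with the ISO: 4000 → 5000 → 6400.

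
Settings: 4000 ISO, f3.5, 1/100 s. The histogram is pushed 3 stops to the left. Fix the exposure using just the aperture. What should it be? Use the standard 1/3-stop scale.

Underexposed by 3 stops → need 3 stops brighter.
Aperture: f/3.5 → f/3.2 → f/2.8 → f/2.5 → f/2.2 → f/2 → f/1.8 → f/1.6 → f/1.4 → f/1.2.

f/1.2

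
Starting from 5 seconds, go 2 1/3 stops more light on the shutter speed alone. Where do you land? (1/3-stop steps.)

25 s

Shutter speed: 5 → 6 → 8 → 10 → 13 → 15 → 20 → 25 — 2 1/3 stops slower (brighter).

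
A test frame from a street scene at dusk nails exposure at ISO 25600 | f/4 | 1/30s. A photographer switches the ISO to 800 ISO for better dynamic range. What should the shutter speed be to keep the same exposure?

ISO: 25600 → 12800 → 6400 → 3200 → 1600 → 800 — 5 stops lower (darker).
Need 5 stops brighter from the shutter speed: 1/30 → 1/15 → 1/8 → 1/4 → 1/2 → 1.

1 s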